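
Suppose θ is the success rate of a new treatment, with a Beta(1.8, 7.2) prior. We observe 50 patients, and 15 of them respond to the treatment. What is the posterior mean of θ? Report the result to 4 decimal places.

Posterior mean ≈ 0.2847

The binomial likelihood is conjugate to the Beta prior: with 15 successes and 35 failures, the posterior is Beta(1.8+15, 7.2+35) = Beta(16.8, 42.2).
Posterior mean = α/(α+β) = 16.8/59 = 0.2847.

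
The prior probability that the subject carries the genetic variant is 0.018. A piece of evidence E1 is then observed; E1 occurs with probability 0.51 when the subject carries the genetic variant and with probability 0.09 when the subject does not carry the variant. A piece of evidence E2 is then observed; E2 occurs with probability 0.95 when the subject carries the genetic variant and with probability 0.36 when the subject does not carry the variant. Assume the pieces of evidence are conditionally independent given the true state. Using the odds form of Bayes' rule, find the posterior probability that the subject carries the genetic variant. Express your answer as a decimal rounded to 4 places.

Prior odds = 0.018/(1−0.018) = 0.018330. In log-odds, ln(0.018330) = -3.9992.
Add log likelihood ratios: ln(5.6667) + ln(2.6389) = 2.7050.
Posterior log-odds = -1.2943, so posterior odds = exp(-1.2943) = 0.27410. Converting, P(H|E) = 0.27410/1.2741 = 0.2151.

Posterior probability ≈ 0.2151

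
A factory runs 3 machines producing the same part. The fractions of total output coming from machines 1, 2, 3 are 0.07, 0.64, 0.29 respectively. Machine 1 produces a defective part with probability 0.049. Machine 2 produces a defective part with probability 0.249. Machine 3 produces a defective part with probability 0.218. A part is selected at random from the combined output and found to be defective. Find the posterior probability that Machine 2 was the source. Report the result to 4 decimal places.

P(defective|M1) = 0.049; P(defective|M2) = 0.249; P(defective|M3) = 0.218.
Prior × likelihood for each source: 0.07·0.049=0.003430, 0.64·0.249=0.1594, 0.29·0.218=0.06322. Summing gives P(defective) = 0.22601.
P(Machine 2 | defective) = 0.1594 / 0.22601 = 0.7051.

Posterior probability ≈ 0.7051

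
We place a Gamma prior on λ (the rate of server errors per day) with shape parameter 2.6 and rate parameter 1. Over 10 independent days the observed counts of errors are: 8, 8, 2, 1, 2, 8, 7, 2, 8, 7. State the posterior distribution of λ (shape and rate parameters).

Posterior: Gamma(shape=55.6, rate=11)

The Poisson likelihood adds the total count to the shape and the number of exposure periods to the rate. Here ∑xᵢ = 53 and n = 10, so shape 2.6→55.6 and rate 1→11.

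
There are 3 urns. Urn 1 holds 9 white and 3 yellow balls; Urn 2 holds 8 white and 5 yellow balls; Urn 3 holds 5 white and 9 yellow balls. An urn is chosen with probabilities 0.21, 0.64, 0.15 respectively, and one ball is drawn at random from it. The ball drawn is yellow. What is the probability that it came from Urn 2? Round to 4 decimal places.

Tabulate prior·likelihood by source: [1] prior 0.21, lik 0.25, product 0.05250; [2] prior 0.64, lik 0.3846, product 0.2462; [3] prior 0.15, lik 0.6429, product 0.09643.
Normalizing constant = 0.39508; the posterior for Urn 2 is its product over the sum, 0.2462/0.39508 = 0.6230.

Posterior probability ≈ 0.6230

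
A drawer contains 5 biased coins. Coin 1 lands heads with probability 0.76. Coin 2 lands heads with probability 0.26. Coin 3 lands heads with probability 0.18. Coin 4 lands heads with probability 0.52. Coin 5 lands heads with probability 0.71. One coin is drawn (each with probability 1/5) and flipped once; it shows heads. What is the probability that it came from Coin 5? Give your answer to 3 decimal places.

Posterior probability ≈ 0.292

P(heads|C1) = 0.76; P(heads|C2) = 0.26; P(heads|C3) = 0.18; P(heads|C4) = 0.52; P(heads|C5) = 0.71.
Prior × likelihood for each source: 0.2·0.76=0.1520, 0.2·0.26=0.05200, 0.2·0.18=0.03600, 0.2·0.52=0.1040, 0.2·0.71=0.1420. Summing gives P(heads) = 0.48600.
P(Coin 5 | heads) = 0.1420 / 0.48600 = 0.292.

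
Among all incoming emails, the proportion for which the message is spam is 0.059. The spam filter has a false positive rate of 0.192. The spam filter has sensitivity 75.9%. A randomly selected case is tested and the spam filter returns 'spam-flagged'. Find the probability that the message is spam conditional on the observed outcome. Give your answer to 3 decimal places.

P(H | E) ≈ 0.199

Let H be the event that the message is spam. P(H) = 0.059, so P(¬H) = 0.941. With E the 'spam-flagged' result, P(E|H) = 0.759 and P(E|¬H) = 0.192.
P(E) = 0.759·0.059 + 0.192·0.941 = 0.044781 + 0.18067 = 0.22545.
By Bayes' theorem, P(H|E) = 0.044781 / 0.22545 = 0.199.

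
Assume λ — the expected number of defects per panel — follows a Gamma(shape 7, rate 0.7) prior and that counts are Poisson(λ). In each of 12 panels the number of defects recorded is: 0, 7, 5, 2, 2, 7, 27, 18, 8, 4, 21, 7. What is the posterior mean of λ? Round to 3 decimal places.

The Poisson likelihood adds the total count to the shape and the number of exposure periods to the rate. Here ∑xᵢ = 108 and n = 12, so shape 7→115 and rate 0.7→12.7.
E[λ | data] = 115/12.7 = 9.055.

Posterior mean ≈ 9.055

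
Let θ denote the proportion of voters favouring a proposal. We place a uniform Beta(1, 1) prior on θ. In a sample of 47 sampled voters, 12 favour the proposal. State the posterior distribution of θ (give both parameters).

Posterior: Beta(13, 36)

Observing 12 successes and 35 failures updates Beta(1, 1) by adding the success and failure counts to the two shape parameters: α = 1+12 = 13, β = 1+35 = 36.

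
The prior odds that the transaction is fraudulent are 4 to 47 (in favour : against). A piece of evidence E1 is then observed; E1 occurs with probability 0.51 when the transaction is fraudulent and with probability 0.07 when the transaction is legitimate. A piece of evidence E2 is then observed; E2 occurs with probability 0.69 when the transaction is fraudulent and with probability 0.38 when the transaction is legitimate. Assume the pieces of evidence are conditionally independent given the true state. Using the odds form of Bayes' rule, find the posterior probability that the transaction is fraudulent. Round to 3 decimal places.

Posterior probability ≈ 0.530

Prior odds = 4/47 = 0.085106. In log-odds, ln(0.085106) = -2.4639.
Add log likelihood ratios: ln(7.2857) + ln(1.8158) = 2.5824.
Posterior log-odds = 0.11858, so posterior odds = exp(0.11858) = 1.1259. Converting, P(H|E) = 1.1259/2.1259 = 0.530.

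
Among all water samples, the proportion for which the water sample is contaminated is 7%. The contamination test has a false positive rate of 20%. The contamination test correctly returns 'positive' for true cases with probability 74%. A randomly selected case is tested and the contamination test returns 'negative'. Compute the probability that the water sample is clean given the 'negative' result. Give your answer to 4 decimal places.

P(¬H | E) ≈ 0.9761

Let H be the event that the water sample is contaminated. P(H) = 0.07, so P(¬H) = 0.93. With E the 'negative' result, P(E|H) = 0.26 and P(E|¬H) = 0.8.
P(E) = 0.26·0.07 + 0.8·0.93 = 0.018200 + 0.74400 = 0.76220.
By Bayes' theorem, P(H|E) = 0.018200 / 0.76220 = 0.0239. Hence P(¬H|E) = 1 − 0.0239 = 0.9761.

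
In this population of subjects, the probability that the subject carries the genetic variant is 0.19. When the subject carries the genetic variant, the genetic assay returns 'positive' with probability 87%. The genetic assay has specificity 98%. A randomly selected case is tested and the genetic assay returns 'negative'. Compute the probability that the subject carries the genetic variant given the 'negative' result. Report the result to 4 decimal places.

Write H for 'the subject carries the genetic variant'. Prior odds H:¬H = 0.19/0.81 = 0.23457. For the 'negative' outcome, the likelihood ratio is 0.13/0.98 = 0.13265.
Posterior odds = 0.23457 × 0.13265 = 0.031116, so P(H|E) = 0.031116/(1+0.031116) = 0.0302.

P(H | E) ≈ 0.0302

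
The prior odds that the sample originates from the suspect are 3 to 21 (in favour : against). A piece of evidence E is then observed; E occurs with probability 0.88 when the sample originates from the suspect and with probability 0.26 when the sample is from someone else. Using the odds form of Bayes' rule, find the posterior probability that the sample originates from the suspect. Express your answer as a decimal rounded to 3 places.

Posterior probability ≈ 0.326

Prior odds = 3/21 = 0.14286.
Likelihood ratio for E = 0.88/0.26 = 3.3846.
Posterior odds = prior odds × LR = 0.48352.
Posterior probability = odds/(1+odds) = 0.48352/1.4835 = 0.326.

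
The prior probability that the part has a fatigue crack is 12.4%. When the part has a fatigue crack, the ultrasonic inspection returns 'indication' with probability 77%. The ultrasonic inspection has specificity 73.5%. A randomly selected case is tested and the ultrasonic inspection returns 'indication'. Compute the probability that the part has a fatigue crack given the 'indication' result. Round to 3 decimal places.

Write H for 'the part has a fatigue crack'. Prior odds H:¬H = 0.124/0.876 = 0.14155. For the 'indication' outcome, the likelihood ratio is 0.77/0.265 = 2.9057.
Posterior odds = 0.14155 × 2.9057 = 0.41130, so P(H|E) = 0.41130/(1+0.41130) = 0.291.

P(H | E) ≈ 0.291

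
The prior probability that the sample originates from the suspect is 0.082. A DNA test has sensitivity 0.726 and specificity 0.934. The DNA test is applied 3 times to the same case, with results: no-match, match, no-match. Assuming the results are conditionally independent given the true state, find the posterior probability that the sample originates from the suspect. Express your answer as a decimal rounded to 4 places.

Let H be the event that the sample originates from the suspect; start with P(H) = 0.082. P('match'|H) = 0.726, P('match'|¬H) = 0.066.
Update on result 1 ('no-match'): P(H) ← 0.274·0.0820 / (0.274·0.0820 + 0.934·0.9180) = 0.022468/0.87988 = 0.0255.
Update on result 2 ('match'): P(H) ← 0.726·0.0255 / (0.726·0.0255 + 0.066·0.9745) = 0.018539/0.082853 = 0.2238.
Update on result 3 ('no-match'): P(H) ← 0.274·0.2238 / (0.274·0.2238 + 0.934·0.7762) = 0.061308/0.78632 = 0.0780.

Posterior P(H) ≈ 0.0780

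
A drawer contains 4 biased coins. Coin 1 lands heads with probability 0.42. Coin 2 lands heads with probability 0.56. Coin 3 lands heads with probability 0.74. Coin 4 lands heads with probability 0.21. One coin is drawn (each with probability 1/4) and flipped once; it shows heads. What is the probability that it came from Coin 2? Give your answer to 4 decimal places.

Posterior probability ≈ 0.2902

P(heads|C1) = 0.42; P(heads|C2) = 0.56; P(heads|C3) = 0.74; P(heads|C4) = 0.21.
Prior × likelihood for each source: 0.25·0.42=0.1050, 0.25·0.56=0.1400, 0.25·0.74=0.1850, 0.25·0.21=0.05250. Summing gives P(heads) = 0.48250.
P(Coin 2 | heads) = 0.1400 / 0.48250 = 0.2902.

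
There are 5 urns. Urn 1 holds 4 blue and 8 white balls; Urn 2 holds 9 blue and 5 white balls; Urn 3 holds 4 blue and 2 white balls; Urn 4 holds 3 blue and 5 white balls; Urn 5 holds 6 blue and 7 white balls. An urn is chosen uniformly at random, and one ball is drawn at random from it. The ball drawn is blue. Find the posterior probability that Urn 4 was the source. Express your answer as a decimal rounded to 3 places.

P(blue|Urn 1) = 0.3333; P(blue|Urn 2) = 0.6429; P(blue|Urn 3) = 0.6667; P(blue|Urn 4) = 0.375; P(blue|Urn 5) = 0.4615.
Prior × likelihood for each source: 0.2·0.3333=0.06667, 0.2·0.6429=0.1286, 0.2·0.6667=0.1333, 0.2·0.375=0.07500, 0.2·0.4615=0.09231. Summing gives P(blue) = 0.49588.
P(Urn 4 | blue) = 0.07500 / 0.49588 = 0.151.

Posterior probability ≈ 0.151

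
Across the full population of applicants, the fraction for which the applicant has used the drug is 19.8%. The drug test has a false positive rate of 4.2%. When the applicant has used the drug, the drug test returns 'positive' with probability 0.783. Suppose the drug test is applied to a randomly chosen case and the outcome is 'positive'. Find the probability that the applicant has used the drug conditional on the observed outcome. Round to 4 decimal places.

P(H | E) ≈ 0.8215

Write H for 'the applicant has used the drug'. Prior odds H:¬H = 0.198/0.802 = 0.24688. For the 'positive' outcome, the likelihood ratio is 0.783/0.042 = 18.643.
Posterior odds = 0.24688 × 18.643 = 4.6026, so P(H|E) = 4.6026/(1+4.6026) = 0.8215.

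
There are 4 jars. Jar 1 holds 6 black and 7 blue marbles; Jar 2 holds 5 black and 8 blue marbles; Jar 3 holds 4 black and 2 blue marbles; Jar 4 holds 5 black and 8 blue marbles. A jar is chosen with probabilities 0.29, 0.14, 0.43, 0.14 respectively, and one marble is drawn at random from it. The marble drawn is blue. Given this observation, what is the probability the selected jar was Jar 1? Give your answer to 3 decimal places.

Tabulate prior·likelihood by source: [1] prior 0.29, lik 0.5385, product 0.1562; [2] prior 0.14, lik 0.6154, product 0.08615; [3] prior 0.43, lik 0.3333, product 0.1433; [4] prior 0.14, lik 0.6154, product 0.08615.
Normalizing constant = 0.47179; the posterior for Jar 1 is its product over the sum, 0.1562/0.47179 = 0.331.

Posterior probability ≈ 0.331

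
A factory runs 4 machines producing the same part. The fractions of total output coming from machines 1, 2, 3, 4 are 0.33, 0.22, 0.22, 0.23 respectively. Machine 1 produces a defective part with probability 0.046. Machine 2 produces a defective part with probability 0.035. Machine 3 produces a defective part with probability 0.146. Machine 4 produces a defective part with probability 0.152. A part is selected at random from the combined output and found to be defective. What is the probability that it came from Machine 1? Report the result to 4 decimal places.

Tabulate prior·likelihood by source: [1] prior 0.33, lik 0.046, product 0.01518; [2] prior 0.22, lik 0.035, product 0.007700; [3] prior 0.22, lik 0.146, product 0.03212; [4] prior 0.23, lik 0.152, product 0.03496.
Normalizing constant = 0.089960; the posterior for Machine 1 is its product over the sum, 0.01518/0.089960 = 0.1687.

Posterior probability ≈ 0.1687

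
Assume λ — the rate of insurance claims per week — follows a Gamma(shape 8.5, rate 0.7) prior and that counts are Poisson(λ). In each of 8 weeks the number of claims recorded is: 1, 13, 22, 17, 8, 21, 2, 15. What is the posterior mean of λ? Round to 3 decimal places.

The Poisson likelihood adds the total count to the shape and the number of exposure periods to the rate. Here ∑xᵢ = 99 and n = 8, so shape 8.5→107.5 and rate 0.7→8.7.
E[λ | data] = 107.5/8.7 = 12.356.

Posterior mean ≈ 12.356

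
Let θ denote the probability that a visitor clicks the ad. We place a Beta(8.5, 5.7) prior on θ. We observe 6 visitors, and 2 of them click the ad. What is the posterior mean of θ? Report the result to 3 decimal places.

Posterior mean ≈ 0.520

The binomial likelihood is conjugate to the Beta prior: with 2 successes and 4 failures, the posterior is Beta(8.5+2, 5.7+4) = Beta(10.5, 9.7).
E[θ | data] = 10.5/(10.5+9.7) = 0.520.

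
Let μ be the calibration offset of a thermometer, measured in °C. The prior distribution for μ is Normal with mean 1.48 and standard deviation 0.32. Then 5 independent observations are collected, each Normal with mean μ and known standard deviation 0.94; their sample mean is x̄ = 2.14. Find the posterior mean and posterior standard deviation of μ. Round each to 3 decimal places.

Prior precision 1/τ₀² = 1/0.32² = 9.76562; data precision n/σ² = 5/0.94² = 5.65867.
Posterior precision = 9.76562 + 5.65867 = 15.4243, giving posterior SD = 1/√15.4243 = 0.255.
Posterior mean = (9.76562·1.48 + 5.65867·2.14) / 15.4243 = 1.722.

Posterior mean ≈ 1.722; posterior SD ≈ 0.255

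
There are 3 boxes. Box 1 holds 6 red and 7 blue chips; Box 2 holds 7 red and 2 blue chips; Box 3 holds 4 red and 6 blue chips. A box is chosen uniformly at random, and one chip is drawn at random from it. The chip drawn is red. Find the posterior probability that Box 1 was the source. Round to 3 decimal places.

Tabulate prior·likelihood by source: [1] prior 0.333333, lik 0.4615, product 0.1538; [2] prior 0.333333, lik 0.7778, product 0.2593; [3] prior 0.333333, lik 0.4, product 0.1333.
Normalizing constant = 0.54644; the posterior for Box 1 is its product over the sum, 0.1538/0.54644 = 0.282.

Posterior probability ≈ 0.282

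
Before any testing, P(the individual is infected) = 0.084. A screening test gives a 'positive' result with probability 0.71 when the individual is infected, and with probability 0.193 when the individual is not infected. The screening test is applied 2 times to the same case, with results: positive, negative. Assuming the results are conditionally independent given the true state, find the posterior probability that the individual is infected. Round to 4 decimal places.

With H the event that the individual is infected, the joint likelihood of the observed sequence is P(data|H) = 0.71·0.29 = 0.20590 and P(data|¬H) = 0.193·0.807 = 0.15575.
Bayes: P(H|data) = 0.084·0.20590 / (0.084·0.20590 + 0.916·0.15575) = 0.017296/0.15996 = 0.1081.

Posterior P(H) ≈ 0.1081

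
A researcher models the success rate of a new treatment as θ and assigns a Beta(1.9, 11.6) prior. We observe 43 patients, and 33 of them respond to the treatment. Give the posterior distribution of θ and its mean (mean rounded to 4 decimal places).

Observing 33 successes and 10 failures updates Beta(1.9, 11.6) by adding the success and failure counts to the two shape parameters: α = 1.9+33 = 34.9, β = 11.6+10 = 21.6.
Posterior mean = α/(α+β) = 34.9/56.5 = 0.6177.

Posterior: Beta(34.9, 21.6); mean ≈ 0.6177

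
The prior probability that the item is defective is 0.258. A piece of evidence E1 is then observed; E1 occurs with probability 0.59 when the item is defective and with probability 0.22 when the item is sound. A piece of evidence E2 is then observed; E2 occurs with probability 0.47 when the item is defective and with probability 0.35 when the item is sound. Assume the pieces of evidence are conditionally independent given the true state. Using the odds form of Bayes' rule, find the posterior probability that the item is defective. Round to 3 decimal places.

Prior odds = 0.258/(1−0.258) = 0.34771.
Likelihood ratio for E1 = 0.59/0.22 = 2.6818.
Likelihood ratio for E2 = 0.47/0.35 = 1.3429.
Posterior odds = prior odds × LR₁ × LR₂ = 1.2522.
Posterior probability = odds/(1+odds) = 1.2522/2.2522 = 0.556.

Posterior probability ≈ 0.556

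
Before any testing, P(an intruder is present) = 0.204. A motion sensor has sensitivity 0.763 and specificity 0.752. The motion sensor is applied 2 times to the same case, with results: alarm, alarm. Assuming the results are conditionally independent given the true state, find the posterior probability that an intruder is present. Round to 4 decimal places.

With H the event that an intruder is present, the joint likelihood of the observed sequence is P(data|H) = 0.763·0.763 = 0.58217 and P(data|¬H) = 0.248·0.248 = 0.061504.
Bayes: P(H|data) = 0.204·0.58217 / (0.204·0.58217 + 0.796·0.061504) = 0.11876/0.16772 = 0.7081.

Posterior P(H) ≈ 0.7081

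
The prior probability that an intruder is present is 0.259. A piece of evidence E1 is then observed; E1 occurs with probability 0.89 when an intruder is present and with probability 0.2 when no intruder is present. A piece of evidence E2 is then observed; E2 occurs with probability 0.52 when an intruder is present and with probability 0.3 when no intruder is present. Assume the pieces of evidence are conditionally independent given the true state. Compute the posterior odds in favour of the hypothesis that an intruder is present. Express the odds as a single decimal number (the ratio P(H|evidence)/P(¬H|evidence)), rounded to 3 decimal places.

Posterior odds ≈ 2.696

Prior odds = 0.259/(1−0.259) = 0.34953.
Likelihood ratio for E1 = 0.89/0.2 = 4.4500.
Likelihood ratio for E2 = 0.52/0.3 = 1.7333.
Posterior odds = prior odds × LR₁ × LR₂ = 2.6960.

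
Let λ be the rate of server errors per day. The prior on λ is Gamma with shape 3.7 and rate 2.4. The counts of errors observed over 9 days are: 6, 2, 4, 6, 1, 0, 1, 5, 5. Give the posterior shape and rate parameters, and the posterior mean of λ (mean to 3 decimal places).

Posterior: Gamma(shape=33.7, rate=11.4); mean ≈ 2.956

Total count ∑xᵢ = 30 over n = 9 days.
Gamma is conjugate to the Poisson likelihood: posterior is Gamma(shape = 3.7+30 = 33.7, rate = 2.4+9 = 11.4).
E[λ | data] = 33.7/11.4 = 2.956.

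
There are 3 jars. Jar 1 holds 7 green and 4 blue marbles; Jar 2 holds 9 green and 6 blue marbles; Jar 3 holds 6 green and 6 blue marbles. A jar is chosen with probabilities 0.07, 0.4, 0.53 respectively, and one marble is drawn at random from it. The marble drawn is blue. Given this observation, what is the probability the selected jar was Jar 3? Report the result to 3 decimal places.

Posterior probability ≈ 0.588

Tabulate prior·likelihood by source: [1] prior 0.07, lik 0.3636, product 0.02545; [2] prior 0.4, lik 0.4, product 0.1600; [3] prior 0.53, lik 0.5, product 0.2650.
Normalizing constant = 0.45045; the posterior for Jar 3 is its product over the sum, 0.2650/0.45045 = 0.588.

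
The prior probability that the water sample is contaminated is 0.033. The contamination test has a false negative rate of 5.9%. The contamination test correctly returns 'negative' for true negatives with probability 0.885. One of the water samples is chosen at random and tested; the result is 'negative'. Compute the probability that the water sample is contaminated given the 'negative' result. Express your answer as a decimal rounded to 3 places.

Write H for 'the water sample is contaminated'. Prior odds H:¬H = 0.033/0.967 = 0.034126. For the 'negative' outcome, the likelihood ratio is 0.059/0.885 = 0.066667.
Posterior odds = 0.034126 × 0.066667 = 0.0022751, so P(H|E) = 0.0022751/(1+0.0022751) = 0.002.

P(H | E) ≈ 0.002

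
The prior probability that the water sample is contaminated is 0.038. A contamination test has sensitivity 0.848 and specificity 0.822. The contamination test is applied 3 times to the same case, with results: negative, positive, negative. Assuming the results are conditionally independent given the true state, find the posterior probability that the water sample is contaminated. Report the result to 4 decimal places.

Posterior P(H) ≈ 0.0064

Let H be the event that the water sample is contaminated; start with P(H) = 0.038. P('positive'|H) = 0.848, P('positive'|¬H) = 0.178.
Update on result 1 ('negative'): P(H) ← 0.152·0.0380 / (0.152·0.0380 + 0.822·0.9620) = 0.0057760/0.79654 = 0.0073.
Update on result 2 ('positive'): P(H) ← 0.848·0.0073 / (0.848·0.0073 + 0.178·0.9927) = 0.0061492/0.18286 = 0.0336.
Update on result 3 ('negative'): P(H) ← 0.152·0.0336 / (0.152·0.0336 + 0.822·0.9664) = 0.0051114/0.79947 = 0.0064.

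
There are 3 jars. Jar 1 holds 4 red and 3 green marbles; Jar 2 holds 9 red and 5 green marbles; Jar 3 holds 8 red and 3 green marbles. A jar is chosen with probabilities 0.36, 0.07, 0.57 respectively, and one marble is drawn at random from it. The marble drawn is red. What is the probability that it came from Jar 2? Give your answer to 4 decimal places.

Posterior probability ≈ 0.0676

Tabulate prior·likelihood by source: [1] prior 0.36, lik 0.5714, product 0.2057; [2] prior 0.07, lik 0.6429, product 0.04500; [3] prior 0.57, lik 0.7273, product 0.4145.
Normalizing constant = 0.66526; the posterior for Jar 2 is its product over the sum, 0.04500/0.66526 = 0.0676.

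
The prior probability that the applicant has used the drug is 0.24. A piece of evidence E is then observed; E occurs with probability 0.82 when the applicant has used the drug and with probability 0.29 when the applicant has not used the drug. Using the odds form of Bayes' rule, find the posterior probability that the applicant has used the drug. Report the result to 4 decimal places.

Posterior probability ≈ 0.4717

Prior odds = 0.24/(1−0.24) = 0.31579. In log-odds, ln(0.31579) = -1.1527.
Add log likelihood ratio: ln(2.8276) = 1.0394.
Posterior log-odds = -0.11326, so posterior odds = exp(-0.11326) = 0.89292. Converting, P(H|E) = 0.89292/1.8929 = 0.4717.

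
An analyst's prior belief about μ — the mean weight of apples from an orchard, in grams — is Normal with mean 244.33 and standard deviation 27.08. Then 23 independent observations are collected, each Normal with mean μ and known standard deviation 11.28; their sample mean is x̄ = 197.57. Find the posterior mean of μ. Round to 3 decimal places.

Posterior mean ≈ 197.920

Prior precision 1/τ₀² = 1/27.08² = 0.00136365; data precision n/σ² = 23/11.28² = 0.180763.
Posterior precision = 0.00136365 + 0.180763 = 0.182127.
Posterior mean = (0.00136365·244.33 + 0.180763·197.57) / 0.182127 = 197.920.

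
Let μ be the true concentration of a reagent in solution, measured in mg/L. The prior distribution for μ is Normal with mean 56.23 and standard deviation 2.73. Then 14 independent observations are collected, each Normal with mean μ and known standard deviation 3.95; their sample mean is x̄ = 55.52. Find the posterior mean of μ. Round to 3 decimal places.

Prior precision 1/τ₀² = 1/2.73² = 0.134176; data precision n/σ² = 14/3.95² = 0.897292.
Posterior precision = 0.134176 + 0.897292 = 1.03147.
Posterior mean = (0.134176·56.23 + 0.897292·55.52) / 1.03147 = 55.612.

Posterior mean ≈ 55.612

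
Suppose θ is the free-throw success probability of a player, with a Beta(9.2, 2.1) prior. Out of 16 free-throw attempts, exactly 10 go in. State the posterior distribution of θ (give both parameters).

Posterior: Beta(19.2, 8.1)

Observing 10 successes and 6 failures updates Beta(9.2, 2.1) by adding the success and failure counts to the two shape parameters: α = 9.2+10 = 19.2, β = 2.1+6 = 8.1.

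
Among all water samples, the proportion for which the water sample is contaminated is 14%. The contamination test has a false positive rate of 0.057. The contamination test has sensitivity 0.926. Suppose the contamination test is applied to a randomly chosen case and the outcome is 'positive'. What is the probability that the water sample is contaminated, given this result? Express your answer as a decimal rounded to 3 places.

Write H for 'the water sample is contaminated'. Prior odds H:¬H = 0.14/0.86 = 0.16279. For the 'positive' outcome, the likelihood ratio is 0.926/0.057 = 16.246.
Posterior odds = 0.16279 × 16.246 = 2.6446, so P(H|E) = 2.6446/(1+2.6446) = 0.726.

P(H | E) ≈ 0.726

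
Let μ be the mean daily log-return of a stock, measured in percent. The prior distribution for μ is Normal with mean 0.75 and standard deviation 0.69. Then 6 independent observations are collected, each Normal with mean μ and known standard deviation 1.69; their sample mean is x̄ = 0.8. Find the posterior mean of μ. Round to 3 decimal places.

Posterior mean ≈ 0.775

Prior precision 1/τ₀² = 1/0.69² = 2.10040; data precision n/σ² = 6/1.69² = 2.10077.
Posterior precision = 2.10040 + 2.10077 = 4.20117.
Posterior mean = (2.10040·0.75 + 2.10077·0.8) / 4.20117 = 0.775.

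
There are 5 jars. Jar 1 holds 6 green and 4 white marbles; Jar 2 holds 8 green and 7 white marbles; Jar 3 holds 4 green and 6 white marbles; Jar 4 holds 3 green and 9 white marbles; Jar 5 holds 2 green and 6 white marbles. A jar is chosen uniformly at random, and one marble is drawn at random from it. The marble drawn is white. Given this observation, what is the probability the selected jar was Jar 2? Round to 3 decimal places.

Posterior probability ≈ 0.157

P(white|Jar 1) = 0.4; P(white|Jar 2) = 0.4667; P(white|Jar 3) = 0.6; P(white|Jar 4) = 0.75; P(white|Jar 5) = 0.75.
Prior × likelihood for each source: 0.2·0.4=0.08000, 0.2·0.4667=0.09333, 0.2·0.6=0.1200, 0.2·0.75=0.1500, 0.2·0.75=0.1500. Summing gives P(white) = 0.59333.
P(Jar 2 | white) = 0.09333 / 0.59333 = 0.157.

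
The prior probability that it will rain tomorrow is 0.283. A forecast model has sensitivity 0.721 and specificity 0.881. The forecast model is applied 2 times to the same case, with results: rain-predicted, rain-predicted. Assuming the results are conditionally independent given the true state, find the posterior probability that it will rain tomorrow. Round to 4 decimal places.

Posterior P(H) ≈ 0.9354

With H the event that it will rain tomorrow, the joint likelihood of the observed sequence is P(data|H) = 0.721·0.721 = 0.51984 and P(data|¬H) = 0.119·0.119 = 0.014161.
Bayes: P(H|data) = 0.283·0.51984 / (0.283·0.51984 + 0.717·0.014161) = 0.14712/0.15727 = 0.9354.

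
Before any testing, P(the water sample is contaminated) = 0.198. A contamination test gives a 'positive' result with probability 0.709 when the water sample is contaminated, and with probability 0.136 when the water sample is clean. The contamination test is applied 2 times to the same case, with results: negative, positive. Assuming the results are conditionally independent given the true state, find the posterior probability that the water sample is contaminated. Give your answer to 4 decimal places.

Let H be the event that the water sample is contaminated; start with P(H) = 0.198. P('positive'|H) = 0.709, P('positive'|¬H) = 0.136.
Update on result 1 ('negative'): P(H) ← 0.291·0.1980 / (0.291·0.1980 + 0.864·0.8020) = 0.057618/0.75055 = 0.0768.
Update on result 2 ('positive'): P(H) ← 0.709·0.0768 / (0.709·0.0768 + 0.136·0.9232) = 0.054429/0.17999 = 0.3024.

Posterior P(H) ≈ 0.3024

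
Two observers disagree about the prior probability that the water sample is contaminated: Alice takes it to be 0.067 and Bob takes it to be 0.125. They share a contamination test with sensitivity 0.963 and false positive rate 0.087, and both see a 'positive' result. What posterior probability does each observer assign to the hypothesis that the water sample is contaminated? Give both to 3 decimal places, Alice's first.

The likelihood ratio for a 'positive' result is 0.963/0.087 = 11.069.
Alice: prior odds 0.067/0.933 = 0.071811; posterior odds 0.79488; posterior probability 0.443.
Bob: prior odds 0.125/0.875 = 0.14286; posterior odds 1.5813; posterior probability 0.613.

Alice: 0.443; Bob: 0.613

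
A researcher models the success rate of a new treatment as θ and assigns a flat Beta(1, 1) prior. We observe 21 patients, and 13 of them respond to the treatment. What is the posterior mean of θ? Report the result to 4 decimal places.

Posterior mean ≈ 0.6087

The binomial likelihood is conjugate to the Beta prior: with 13 successes and 8 failures, the posterior is Beta(1+13, 1+8) = Beta(14, 9).
E[θ | data] = 14/(14+9) = 0.6087.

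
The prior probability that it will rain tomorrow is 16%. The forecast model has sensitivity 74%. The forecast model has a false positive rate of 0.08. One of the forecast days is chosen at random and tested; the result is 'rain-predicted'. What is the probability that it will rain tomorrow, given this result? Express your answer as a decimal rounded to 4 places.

P(H | E) ≈ 0.6379

Let H be the event that it will rain tomorrow. P(H) = 0.16, so P(¬H) = 0.84. With E the 'rain-predicted' result, P(E|H) = 0.74 and P(E|¬H) = 0.08.
P(E) = 0.74·0.16 + 0.08·0.84 = 0.11840 + 0.067200 = 0.18560.
By Bayes' theorem, P(H|E) = 0.11840 / 0.18560 = 0.6379.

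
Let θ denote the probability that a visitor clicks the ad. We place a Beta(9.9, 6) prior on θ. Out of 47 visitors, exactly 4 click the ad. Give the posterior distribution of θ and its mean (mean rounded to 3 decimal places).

Observing 4 successes and 43 failures updates Beta(9.9, 6) by adding the success and failure counts to the two shape parameters: α = 9.9+4 = 13.9, β = 6+43 = 49.
Posterior mean = α/(α+β) = 13.9/62.9 = 0.221.

Posterior: Beta(13.9, 49); mean ≈ 0.221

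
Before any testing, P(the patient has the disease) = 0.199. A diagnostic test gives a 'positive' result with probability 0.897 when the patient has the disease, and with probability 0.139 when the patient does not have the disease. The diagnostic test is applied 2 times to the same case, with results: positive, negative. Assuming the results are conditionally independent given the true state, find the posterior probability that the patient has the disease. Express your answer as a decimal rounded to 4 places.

Let H be the event that the patient has the disease; start with P(H) = 0.199. P('positive'|H) = 0.897, P('positive'|¬H) = 0.139.
Update on result 1 ('positive'): P(H) ← 0.897·0.1990 / (0.897·0.1990 + 0.139·0.8010) = 0.17850/0.28984 = 0.6159.
Update on result 2 ('negative'): P(H) ← 0.103·0.6159 / (0.103·0.6159 + 0.861·0.3841) = 0.063434/0.39418 = 0.1609.

Posterior P(H) ≈ 0.1609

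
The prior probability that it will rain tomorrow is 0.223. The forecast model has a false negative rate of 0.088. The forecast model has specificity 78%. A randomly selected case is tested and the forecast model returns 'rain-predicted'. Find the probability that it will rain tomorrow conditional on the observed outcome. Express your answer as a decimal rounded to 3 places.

P(H | E) ≈ 0.543

Let H be the event that it will rain tomorrow. P(H) = 0.223, so P(¬H) = 0.777. With E the 'rain-predicted' result, P(E|H) = 0.912 and P(E|¬H) = 0.22.
P(E) = 0.912·0.223 + 0.22·0.777 = 0.20338 + 0.17094 = 0.37432.
By Bayes' theorem, P(H|E) = 0.20338 / 0.37432 = 0.543.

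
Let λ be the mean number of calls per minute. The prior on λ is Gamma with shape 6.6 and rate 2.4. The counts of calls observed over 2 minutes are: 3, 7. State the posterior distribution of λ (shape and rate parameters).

Posterior: Gamma(shape=16.6, rate=4.4)

The Poisson likelihood adds the total count to the shape and the number of exposure periods to the rate. Here ∑xᵢ = 10 and n = 2, so shape 6.6→16.6 and rate 2.4→4.4.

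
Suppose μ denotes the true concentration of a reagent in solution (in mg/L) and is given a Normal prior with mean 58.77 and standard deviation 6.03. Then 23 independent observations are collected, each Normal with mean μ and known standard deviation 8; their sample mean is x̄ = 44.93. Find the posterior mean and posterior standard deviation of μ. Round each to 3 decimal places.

Posterior mean ≈ 45.914; posterior SD ≈ 1.608

Prior precision 1/τ₀² = 1/6.03² = 0.0275021; data precision n/σ² = 23/8² = 0.359375.
Posterior precision = 0.0275021 + 0.359375 = 0.386877, giving posterior SD = 1/√0.386877 = 1.608.
Posterior mean = (0.0275021·58.77 + 0.359375·44.93) / 0.386877 = 45.914.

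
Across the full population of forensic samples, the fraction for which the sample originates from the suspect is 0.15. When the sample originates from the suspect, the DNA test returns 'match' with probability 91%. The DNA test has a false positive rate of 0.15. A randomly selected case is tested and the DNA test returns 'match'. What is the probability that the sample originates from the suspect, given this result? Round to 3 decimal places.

Let H be the event that the sample originates from the suspect. P(H) = 0.15, so P(¬H) = 0.85. With E the 'match' result, P(E|H) = 0.91 and P(E|¬H) = 0.15.
P(E) = 0.91·0.15 + 0.15·0.85 = 0.13650 + 0.12750 = 0.26400.
By Bayes' theorem, P(H|E) = 0.13650 / 0.26400 = 0.517.

P(H | E) ≈ 0.517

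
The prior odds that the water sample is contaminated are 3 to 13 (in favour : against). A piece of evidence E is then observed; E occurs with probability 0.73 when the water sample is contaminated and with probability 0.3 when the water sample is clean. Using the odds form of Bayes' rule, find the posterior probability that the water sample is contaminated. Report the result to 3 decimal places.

Posterior probability ≈ 0.360

Prior odds = 3/13 = 0.23077. In log-odds, ln(0.23077) = -1.4663.
Add log likelihood ratio: ln(2.4333) = 0.88926.
Posterior log-odds = -0.57708, so posterior odds = exp(-0.57708) = 0.56154. Converting, P(H|E) = 0.56154/1.5615 = 0.360.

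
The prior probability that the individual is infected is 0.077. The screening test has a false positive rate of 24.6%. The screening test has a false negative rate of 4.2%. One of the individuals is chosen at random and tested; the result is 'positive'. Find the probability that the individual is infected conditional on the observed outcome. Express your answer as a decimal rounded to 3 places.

Write H for 'the individual is infected'. Prior odds H:¬H = 0.077/0.923 = 0.083424. For the 'positive' outcome, the likelihood ratio is 0.958/0.246 = 3.8943.
Posterior odds = 0.083424 × 3.8943 = 0.32488, so P(H|E) = 0.32488/(1+0.32488) = 0.245.

P(H | E) ≈ 0.245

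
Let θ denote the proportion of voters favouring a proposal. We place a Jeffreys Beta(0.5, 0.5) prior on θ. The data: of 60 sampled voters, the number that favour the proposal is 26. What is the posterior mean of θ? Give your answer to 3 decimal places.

The binomial likelihood is conjugate to the Beta prior: with 26 successes and 34 failures, the posterior is Beta(0.5+26, 0.5+34) = Beta(26.5, 34.5).
Posterior mean = α/(α+β) = 26.5/61 = 0.434.

Posterior mean ≈ 0.434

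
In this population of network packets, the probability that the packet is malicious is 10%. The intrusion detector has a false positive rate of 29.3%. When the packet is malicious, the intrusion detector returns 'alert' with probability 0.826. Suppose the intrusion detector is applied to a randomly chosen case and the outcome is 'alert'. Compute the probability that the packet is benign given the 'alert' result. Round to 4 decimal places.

Write H for 'the packet is malicious'. Prior odds H:¬H = 0.1/0.9 = 0.11111. For the 'alert' outcome, the likelihood ratio is 0.826/0.293 = 2.8191.
Posterior odds = 0.11111 × 2.8191 = 0.31323, so P(H|E) = 0.31323/(1+0.31323) = 0.2385. Then P(¬H|E) = 1 − 0.2385 = 0.7615.

P(¬H | E) ≈ 0.7615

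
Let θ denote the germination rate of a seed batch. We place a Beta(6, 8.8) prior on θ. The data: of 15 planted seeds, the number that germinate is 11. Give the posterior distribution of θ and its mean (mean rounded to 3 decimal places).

Observing 11 successes and 4 failures updates Beta(6, 8.8) by adding the success and failure counts to the two shape parameters: α = 6+11 = 17, β = 8.8+4 = 12.8.
E[θ | data] = 17/(17+12.8) = 0.570.

Posterior: Beta(17, 12.8); mean ≈ 0.570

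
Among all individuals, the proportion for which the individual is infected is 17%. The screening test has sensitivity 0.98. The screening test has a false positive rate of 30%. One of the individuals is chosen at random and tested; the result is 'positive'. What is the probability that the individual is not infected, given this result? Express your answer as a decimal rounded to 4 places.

Write H for 'the individual is infected'. Prior odds H:¬H = 0.17/0.83 = 0.20482. For the 'positive' outcome, the likelihood ratio is 0.98/0.3 = 3.2667.
Posterior odds = 0.20482 × 3.2667 = 0.66908, so P(H|E) = 0.66908/(1+0.66908) = 0.4009. Then P(¬H|E) = 1 − 0.4009 = 0.5991.

P(¬H | E) ≈ 0.5991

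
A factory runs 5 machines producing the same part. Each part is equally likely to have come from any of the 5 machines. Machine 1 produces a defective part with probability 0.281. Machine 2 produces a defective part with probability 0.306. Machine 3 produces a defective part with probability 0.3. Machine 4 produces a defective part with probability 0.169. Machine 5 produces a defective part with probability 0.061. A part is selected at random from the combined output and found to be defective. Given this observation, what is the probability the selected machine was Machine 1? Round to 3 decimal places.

Posterior probability ≈ 0.252

Tabulate prior·likelihood by source: [1] prior 0.2, lik 0.281, product 0.05620; [2] prior 0.2, lik 0.306, product 0.06120; [3] prior 0.2, lik 0.3, product 0.06000; [4] prior 0.2, lik 0.169, product 0.03380; [5] prior 0.2, lik 0.061, product 0.01220.
Normalizing constant = 0.22340; the posterior for Machine 1 is its product over the sum, 0.05620/0.22340 = 0.252.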